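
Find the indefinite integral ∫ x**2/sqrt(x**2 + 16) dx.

Substitute x = 4·tan(θ), so dx = 4·sec(θ)^2 dθ and the radical becomes sqrt(x**2 + 16) = 4·sec(θ) by the Pythagorean identity.
Integrate the resulting trig expression in θ, then back-substitute tan(θ) = x/4, sec(θ) = sqrt(x**2 + 16)/4 (absorbing any constant into C).

x*sqrt(x**2 + 16)/2 - 8*log(x + sqrt(x**2 + 16)) + C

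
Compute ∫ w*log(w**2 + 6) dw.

w**2*log(w**2 + 6)/2 - w**2/2 + 3*log(w**2 + 6) + C

Let u = w**2 + 6, so du = (2*w) dw.
The integral becomes (1/2)·∫ log(u) du; integrate by parts with u′=log(u), dv′=du.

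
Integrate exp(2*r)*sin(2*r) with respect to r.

Let I denote the integral. Integrate by parts with u = sin(2*r), dv = exp(2*r) dr, so v = exp(2*r)/2: I = exp(2*r)*sin(2*r)/2 − ∫ exp(2*r)*cos(2*r) dr.
Apply parts again with u = cos(2*r), dv = exp(2*r) dr: ∫ exp(2*r)*cos(2*r) dr = exp(2*r)*cos(2*r)/2 + I. Substituting back brings back I: I = exp(2*r)*sin(2*r)/2 - exp(2*r)*cos(2*r)/2 − I.
Solving for I: (1 + 1)·I equals the remaining terms, so I = (1/2)·(exp(2*r)*sin(2*r)/2 - exp(2*r)*cos(2*r)/2).

exp(2*r)*sin(2*r)/4 - exp(2*r)*cos(2*r)/4 + C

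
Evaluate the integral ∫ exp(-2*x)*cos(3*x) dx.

3*exp(-2*x)*sin(3*x)/13 - 2*exp(-2*x)*cos(3*x)/13 + C

Let I denote the integral. Integrate by parts with u = cos(3*x), dv = exp(-2*x) dx, so v = -exp(-2*x)/2: I = -exp(-2*x)*cos(3*x)/2 − (3/2)·∫ exp(-2*x)*sin(3*x) dx.
Apply parts again with u = sin(3*x), dv = exp(-2*x) dx: ∫ exp(-2*x)*sin(3*x) dx = -exp(-2*x)*sin(3*x)/2 + (3/2)·I. Substituting back brings back I: I = 3*exp(-2*x)*sin(3*x)/4 - exp(-2*x)*cos(3*x)/2 − (9/4)·I.
Solving for I: (1 + 9/4)·I equals the remaining terms, so I = (4/13)·(3*exp(-2*x)*sin(3*x)/4 - exp(-2*x)*cos(3*x)/2).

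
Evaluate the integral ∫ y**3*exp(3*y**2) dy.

(3*y**2 - 1)*exp(3*y**2)/18 + C

Let u = y², du = 2y dy; rewrite as (1/2)∫ u^1·exp(3u) du.
Now integrate by parts 1 time.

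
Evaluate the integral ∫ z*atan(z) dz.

z**2*atan(z)/2 - z/2 + atan(z)/2 + C

Use integration by parts with u = arctan(z), dv = z dz.
Then du = 1/(z**2 + 1) dz.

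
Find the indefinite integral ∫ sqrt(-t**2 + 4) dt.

Substitute t = 2·sin(θ), so dt = 2·cos(θ) dθ and the radical becomes sqrt(-t**2 + 4) = 2·cos(θ) by the Pythagorean identity.
Integrate the resulting trig expression in θ, then back-substitute θ = asin(t/2), sin(θ) = t/2, cos(θ) = sqrt(-t**2 + 4)/2 (absorbing any constant into C).

t*sqrt(-t**2 + 4)/2 + 2*asin(t/2) + C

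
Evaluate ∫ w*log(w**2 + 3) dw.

w**2*log(w**2 + 3)/2 - w**2/2 + 3*log(w**2 + 3)/2 + C

Let u = w**2 + 3, so du = (2*w) dw.
The integral becomes (1/2)·∫ log(u) du; integrate by parts with u′=log(u), dv′=du.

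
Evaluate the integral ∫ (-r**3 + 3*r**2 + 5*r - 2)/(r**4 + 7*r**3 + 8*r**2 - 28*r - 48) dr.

log(r - 2)/10 - log(r + 2) + 37*log(r + 3)/5 - 15*log(r + 4)/2 + C

Factor the denominator: (r - 2)*(r + 2)*(r + 3)*(r + 4).
Partial-fraction decomposition: -15/(2*(r + 4)) + 37/(5*(r + 3)) - 1/(r + 2) + 1/(10*(r - 2)).
Integrate each term: A/(r−a) contributes A·log|r−a|.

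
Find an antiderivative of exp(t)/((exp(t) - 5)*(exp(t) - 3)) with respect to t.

Let u = e^t, du = e^t dt.
The integral becomes ∫ du/((u-5)(u-3)); decompose into partial fractions.

log(exp(t) - 5)/2 - log(exp(t) - 3)/2 + C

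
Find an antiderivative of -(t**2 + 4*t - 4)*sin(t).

t**2*cos(t) - 2*t*sin(t) + 4*t*cos(t) - 4*sin(t) - 6*cos(t) + C

Use integration by parts with u = t**2 + 4*t - 4, dv = -sin(t) dt, so v = cos(t).
Apply parts 2 times (tabular method): alternate signs, differentiate u down to 0, integrate dv up.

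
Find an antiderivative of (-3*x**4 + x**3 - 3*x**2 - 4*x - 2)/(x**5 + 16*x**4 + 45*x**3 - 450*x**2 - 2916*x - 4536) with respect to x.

-1903*log(x - 6)/8424 + 287*log(x + 3)/324 + 31057*log(x + 6)/216 - 7667*log(x + 7)/52 + 2095/(18*x + 108) + C

Factor the denominator: (x - 6)*(x + 3)*(x + 6)**2*(x + 7).
Partial-fraction decomposition: -7667/(52*(x + 7)) + 31057/(216*(x + 6)) - 2095/(18*(x + 6)**2) + 287/(324*(x + 3)) - 1903/(8424*(x - 6)).
Integrate each term; A/(x−a) gives A·log|x−a|; A/(x−a)² gives −A/(x−a).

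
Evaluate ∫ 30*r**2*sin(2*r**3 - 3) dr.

Let u = 2*r**3 - 3, so du = (6*r**2) dr.
Rewriting, the integral becomes 5·∫ sin(u) du = 5·-cos(u).
Substituting back, u = 2*r**3 - 3.

-5*cos(2*r**3 - 3) + C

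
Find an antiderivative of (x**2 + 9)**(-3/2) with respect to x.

Substitute x = 3·tan(θ), so dx = 3·sec(θ)^2 dθ and the radical becomes sqrt(x**2 + 9) = 3·sec(θ) by the Pythagorean identity.
Integrate the resulting trig expression in θ, then back-substitute tan(θ) = x/3, sec(θ) = sqrt(x**2 + 9)/3 (absorbing any constant into C).

x/(9*sqrt(x**2 + 9)) + C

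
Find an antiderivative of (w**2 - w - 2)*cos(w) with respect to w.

Use integration by parts with u = w**2 - w - 2, dv = cos(w) dw, so v = sin(w).
Apply parts 2 times (tabular method): alternate signs, differentiate u down to 0, integrate dv up.

w**2*sin(w) - w*sin(w) + 2*w*cos(w) - 4*sin(w) - cos(w) + C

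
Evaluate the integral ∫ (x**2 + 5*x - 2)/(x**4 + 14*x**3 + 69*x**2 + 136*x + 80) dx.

-log(x + 1)/6 - log(x + 4)/3 + log(x + 5)/2 - 2/(x + 4) + C

Factor the denominator: (x + 1)*(x + 4)**2*(x + 5).
Partial-fraction decomposition: 1/(2*(x + 5)) - 1/(3*(x + 4)) + 2/(x + 4)**2 - 1/(6*(x + 1)).
Integrate each term; A/(x−a) gives A·log|x−a|; A/(x−a)² gives −A/(x−a).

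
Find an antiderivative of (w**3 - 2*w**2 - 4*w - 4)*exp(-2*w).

(-4*w**3 + 2*w**2 + 18*w + 25)*exp(-2*w)/8 + C

Use integration by parts with u = w**3 - 2*w**2 - 4*w - 4, dv = exp(-2*w) dw, so v = -exp(-2*w)/2.
Apply parts 3 times (tabular method): alternate signs, differentiate u down to 0, integrate dv up.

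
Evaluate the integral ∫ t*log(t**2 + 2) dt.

Let u = t**2 + 2, so du = (2*t) dt.
The integral becomes (1/2)·∫ log(u) du; integrate by parts with u′=log(u), dv′=du.

t**2*log(t**2 + 2)/2 - t**2/2 + log(t**2 + 2) + C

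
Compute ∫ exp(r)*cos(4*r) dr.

4*exp(r)*sin(4*r)/17 + exp(r)*cos(4*r)/17 + C

Let I denote the integral. Integrate by parts with u = cos(4*r), dv = exp(r) dr, so v = exp(r): I = exp(r)*cos(4*r) + 4·∫ exp(r)*sin(4*r) dr.
Apply parts again with u = sin(4*r), dv = exp(r) dr: ∫ exp(r)*sin(4*r) dr = exp(r)*sin(4*r) − 4·I. Substituting back brings back I: I = 4*exp(r)*sin(4*r) + exp(r)*cos(4*r) − 16·I.
Solving for I: (1 + 16)·I equals the remaining terms, so I = (1/17)·(4*exp(r)*sin(4*r) + exp(r)*cos(4*r)).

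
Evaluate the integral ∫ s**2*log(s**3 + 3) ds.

Let u = s**3 + 3, so du = (3*s**2) ds.
The integral becomes (1/3)·∫ log(u) du; integrate by parts with u′=log(u), dv′=du.

s**3*log(s**3 + 3)/3 - s**3/3 + log(s**3 + 3) + C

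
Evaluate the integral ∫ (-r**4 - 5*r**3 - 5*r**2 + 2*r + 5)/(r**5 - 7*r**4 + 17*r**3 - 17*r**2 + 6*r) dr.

5*log(r)/6 - 125*log(r - 3)/6 + 67*log(r - 2)/2 - 29*log(r - 1)/2 + 2/(r - 1) + C

Factor the denominator: r*(r - 3)*(r - 2)*(r - 1)**2.
Partial-fraction decomposition: -29/(2*(r - 1)) - 2/(r - 1)**2 + 67/(2*(r - 2)) - 125/(6*(r - 3)) + 5/(6*r).
Integrate each term; A/(r−a) gives A·log|r−a|; A/(r−a)² gives −A/(r−a).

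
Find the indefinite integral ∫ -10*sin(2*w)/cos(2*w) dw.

Let u = cos(2*w), so du = (-2*sin(2*w)) dw.
Rewriting, the integral becomes 5·∫ 1/u du = 5·log(u).
Substituting back, u = cos(2*w).

5*log(cos(2*w)) + C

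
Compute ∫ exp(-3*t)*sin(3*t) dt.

-exp(-3*t)*sin(3*t)/6 - exp(-3*t)*cos(3*t)/6 + C

Let I denote the integral. Integrate by parts with u = sin(3*t), dv = exp(-3*t) dt, so v = -exp(-3*t)/3: I = -exp(-3*t)*sin(3*t)/3 + ∫ exp(-3*t)*cos(3*t) dt.
Apply parts again with u = cos(3*t), dv = exp(-3*t) dt: ∫ exp(-3*t)*cos(3*t) dt = -exp(-3*t)*cos(3*t)/3 − I. Substituting back brings back I: I = -exp(-3*t)*sin(3*t)/3 - exp(-3*t)*cos(3*t)/3 − I.
Solving for I: (1 + 1)·I equals the remaining terms, so I = (1/2)·(-exp(-3*t)*sin(3*t)/3 - exp(-3*t)*cos(3*t)/3).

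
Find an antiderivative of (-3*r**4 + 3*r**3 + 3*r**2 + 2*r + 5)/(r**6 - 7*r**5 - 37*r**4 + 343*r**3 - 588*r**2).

Factor the denominator: r**2*(r - 7)*(r - 4)*(r - 3)*(r + 7).
Partial-fraction decomposition: 4047/(37730*(r + 7)) - 31/(90*(r - 3)) + 515/(528*(r - 4)) - 751/(1029*(r - 7)) - 59/(7056*r) - 5/(588*r**2).
Integrate each term; A/(r−a) gives A·log|r−a|; A/(r−a)² gives −A/(r−a).

-59*log(r)/7056 - 751*log(r - 7)/1029 + 515*log(r - 4)/528 - 31*log(r - 3)/90 + 4047*log(r + 7)/37730 + 5/(588*r) + C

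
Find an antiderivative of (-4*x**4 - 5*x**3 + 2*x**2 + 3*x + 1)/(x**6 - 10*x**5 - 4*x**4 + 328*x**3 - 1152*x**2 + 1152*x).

log(x)/1152 - 6173*log(x - 6)/1152 + 15807*log(x - 4)/3200 + 89*log(x - 2)/256 + 4049*log(x + 6)/57600 - 1299/(160*x - 640) + C

Factor the denominator: x*(x - 6)*(x - 4)**2*(x - 2)*(x + 6).
Partial-fraction decomposition: 4049/(57600*(x + 6)) + 89/(256*(x - 2)) + 15807/(3200*(x - 4)) + 1299/(160*(x - 4)**2) - 6173/(1152*(x - 6)) + 1/(1152*x).
Integrate each term; A/(x−a) gives A·log|x−a|; A/(x−a)² gives −A/(x−a).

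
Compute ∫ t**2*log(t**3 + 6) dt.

t**3*log(t**3 + 6)/3 - t**3/3 + 2*log(t**3 + 6) + C

Let u = t**3 + 6, so du = (3*t**2) dt.
The integral becomes (1/3)·∫ log(u) du; integrate by parts with u′=log(u), dv′=du.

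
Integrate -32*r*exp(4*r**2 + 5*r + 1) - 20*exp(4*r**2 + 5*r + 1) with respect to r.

-4*exp(4*r**2 + 5*r + 1) + C

Let u = 4*r**2 + 5*r + 1, so du = (8*r + 5) dr.
Rewriting, the integral becomes -4·∫ e^u du = -4·e^u.
Substituting back, u = 4*r**2 + 5*r + 1.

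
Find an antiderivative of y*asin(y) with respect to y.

y**2*asin(y)/2 + y*sqrt(-y**2 + 1)/4 - asin(y)/4 + C

Use integration by parts with u = arcsin(y), dv = y dy.
Then du = 1/sqrt(-y**2 + 1) dy.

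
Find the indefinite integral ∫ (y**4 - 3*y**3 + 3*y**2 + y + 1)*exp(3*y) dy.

(27*y**4 - 117*y**3 + 198*y**2 - 105*y + 62)*exp(3*y)/81 + C

Use integration by parts with u = y**4 - 3*y**3 + 3*y**2 + y + 1, dv = exp(3*y) dy, so v = exp(3*y)/3.
Apply parts 4 times (tabular method): alternate signs, differentiate u down to 0, integrate dv up.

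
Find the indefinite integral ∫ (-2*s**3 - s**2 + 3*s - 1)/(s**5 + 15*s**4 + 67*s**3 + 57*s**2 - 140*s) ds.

Factor the denominator: s*(s - 1)*(s + 4)*(s + 5)*(s + 7).
Partial-fraction decomposition: 205/(112*(s + 7)) - 209/(60*(s + 5)) + 33/(20*(s + 4)) - 1/(240*(s - 1)) + 1/(140*s).
Integrate each term: A/(s−a) contributes A·log|s−a|.

log(s)/140 - log(s - 1)/240 + 33*log(s + 4)/20 - 209*log(s + 5)/60 + 205*log(s + 7)/112 + C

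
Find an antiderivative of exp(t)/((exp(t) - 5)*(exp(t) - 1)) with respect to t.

log(exp(t) - 5)/4 - log(exp(t) - 1)/4 + C

Let u = e^t, du = e^t dt.
The integral becomes ∫ du/((u-5)(u-1)); decompose into partial fractions.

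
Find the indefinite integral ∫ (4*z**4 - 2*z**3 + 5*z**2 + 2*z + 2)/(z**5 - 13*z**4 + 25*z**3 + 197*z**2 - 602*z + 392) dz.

Factor the denominator: (z - 7)**2*(z - 2)*(z - 1)*(z + 4).
Partial-fraction decomposition: 613/(1815*(z + 4)) - 11/(180*(z - 1)) + 37/(75*(z - 2)) + 351751/(108900*(z - 7)) + 9179/(330*(z - 7)**2).
Integrate each term; A/(z−a) gives A·log|z−a|; A/(z−a)² gives −A/(z−a).

351751*log(z - 7)/108900 + 37*log(z - 2)/75 - 11*log(z - 1)/180 + 613*log(z + 4)/1815 - 9179/(330*z - 2310) + C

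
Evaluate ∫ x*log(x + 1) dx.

x**2*log(x + 1)/2 - x**2/4 + x/2 - log(x + 1)/2 + C

Use integration by parts with u = log(x + 1), dv = x dx.
Then du = 1/(x + 1) dx and v = x**2/2.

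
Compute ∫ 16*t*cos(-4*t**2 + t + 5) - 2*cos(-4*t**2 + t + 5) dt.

Let u = 4*t**2 - t - 5, so du = (8*t - 1) dt.
Rewriting, the integral becomes 2·∫ cos(u) du = 2·sin(u).
Substituting back, u = 4*t**2 - t - 5.

-2*sin(-4*t**2 + t + 5) + C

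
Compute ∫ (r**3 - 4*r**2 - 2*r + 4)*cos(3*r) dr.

r**3*sin(3*r)/3 - 4*r**2*sin(3*r)/3 + r**2*cos(3*r)/3 - 8*r*sin(3*r)/9 - 8*r*cos(3*r)/9 + 44*sin(3*r)/27 - 8*cos(3*r)/27 + C

Use integration by parts with u = r**3 - 4*r**2 - 2*r + 4, dv = cos(3*r) dr, so v = sin(3*r)/3.
Apply parts 3 times (tabular method): alternate signs, differentiate u down to 0, integrate dv up.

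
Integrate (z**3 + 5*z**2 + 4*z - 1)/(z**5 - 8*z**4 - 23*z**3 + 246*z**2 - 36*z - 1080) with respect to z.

Factor the denominator: (z - 6)**2*(z - 3)*(z + 2)*(z + 5).
Partial-fraction decomposition: -7/(968*(z + 5)) - 1/(320*(z + 2)) + 83/(360*(z - 3)) - 15347/(69696*(z - 6)) + 419/(264*(z - 6)**2).
Integrate each term; A/(z−a) gives A·log|z−a|; A/(z−a)² gives −A/(z−a).

-15347*log(z - 6)/69696 + 83*log(z - 3)/360 - log(z + 2)/320 - 7*log(z + 5)/968 - 419/(264*z - 1584) + C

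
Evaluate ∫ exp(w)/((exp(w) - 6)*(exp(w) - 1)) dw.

Let u = e^w, du = e^w dw.
The integral becomes ∫ du/((u-1)(u-6)); decompose into partial fractions.

log(exp(w) - 6)/5 - log(exp(w) - 1)/5 + C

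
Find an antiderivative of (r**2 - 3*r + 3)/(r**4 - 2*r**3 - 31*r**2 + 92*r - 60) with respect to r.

Factor the denominator: (r - 5)*(r - 2)*(r - 1)*(r + 6).
Partial-fraction decomposition: -57/(616*(r + 6)) + 1/(28*(r - 1)) - 1/(24*(r - 2)) + 13/(132*(r - 5)).
Integrate each term: A/(r−a) contributes A·log|r−a|.

13*log(r - 5)/132 - log(r - 2)/24 + log(r - 1)/28 - 57*log(r + 6)/616 + C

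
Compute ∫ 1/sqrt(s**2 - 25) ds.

log(s + sqrt(s**2 - 25)) + C

Substitute s = 5·sec(θ), so ds = 5·sec(θ)*tan(θ) dθ and the radical becomes sqrt(s**2 - 25) = 5·tan(θ) by the Pythagorean identity.
Integrate the resulting trig expression in θ, then back-substitute sec(θ) = s/5, tan(θ) = sqrt(s**2 - 25)/5 (absorbing any constant into C).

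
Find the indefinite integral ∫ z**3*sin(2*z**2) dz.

Let u = z², du = 2z dz; rewrite as (1/2)∫ u^1·sin(2u) du.
Now integrate by parts 1 time.

-z**2*cos(2*z**2)/4 + sin(2*z**2)/8 + C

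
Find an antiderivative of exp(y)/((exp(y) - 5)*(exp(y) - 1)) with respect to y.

log(exp(y) - 5)/4 - log(exp(y) - 1)/4 + C

Let u = e^y, du = e^y dy.
The integral becomes ∫ du/((u-5)(u-1)); decompose into partial fractions.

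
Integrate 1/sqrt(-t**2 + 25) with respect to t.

Substitute t = 5·sin(θ), so dt = 5·cos(θ) dθ and the radical becomes sqrt(-t**2 + 25) = 5·cos(θ) by the Pythagorean identity.
Integrate the resulting trig expression in θ, then back-substitute θ = asin(t/5), sin(θ) = t/5, cos(θ) = sqrt(-t**2 + 25)/5 (absorbing any constant into C).

asin(t/5) + C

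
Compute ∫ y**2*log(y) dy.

y**3*log(y)/3 - y**3/9 + C

Use integration by parts with u = log(y), dv = y**2 dy.
Then du = 1/y dy and v = y**3/3.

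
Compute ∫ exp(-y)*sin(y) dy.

Let I denote the integral. Integrate by parts with u = sin(y), dv = exp(-y) dy, so v = -exp(-y): I = -exp(-y)*sin(y) + ∫ exp(-y)*cos(y) dy.
Apply parts again with u = cos(y), dv = exp(-y) dy: ∫ exp(-y)*cos(y) dy = -exp(-y)*cos(y) − I. Substituting back brings back I: I = -exp(-y)*sin(y) - exp(-y)*cos(y) − I.
Solving for I: (1 + 1)·I equals the remaining terms, so I = (1/2)·(-exp(-y)*sin(y) - exp(-y)*cos(y)).

-exp(-y)*sin(y)/2 - exp(-y)*cos(y)/2 + C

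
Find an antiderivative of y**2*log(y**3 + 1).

y**3*log(y**3 + 1)/3 - y**3/3 + log(y**3 + 1)/3 + C

Let u = y**3 + 1, so du = (3*y**2) dy.
The integral becomes (1/3)·∫ log(u) du; integrate by parts with u′=log(u), dv′=du.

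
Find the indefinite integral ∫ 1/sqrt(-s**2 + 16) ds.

asin(s/4) + C

Substitute s = 4·sin(θ), so ds = 4·cos(θ) dθ and the radical becomes sqrt(-s**2 + 16) = 4·cos(θ) by the Pythagorean identity.
Integrate the resulting trig expression in θ, then back-substitute θ = asin(s/4), sin(θ) = s/4, cos(θ) = sqrt(-s**2 + 16)/4 (absorbing any constant into C).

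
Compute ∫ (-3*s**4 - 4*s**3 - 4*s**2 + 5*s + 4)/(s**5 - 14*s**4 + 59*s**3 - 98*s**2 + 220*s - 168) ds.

-4366*log(s - 7)/159 + 2431*log(s - 6)/100 - log(s - 1)/75 + 861*log(s**2 + 4)/10600 + 973*atan(s/2)/5300 + C

Factor the denominator: (s - 7)*(s - 6)*(s - 1)*(s**2 + 4).
Partial-fraction decomposition: 7*(123*s + 278)/(5300*(s**2 + 4)) - 1/(75*(s - 1)) + 2431/(100*(s - 6)) - 4366/(159*(s - 7)).
Integrate each term; A/(s−a) gives A·log|s−a|; the (Bs+D)/(s²+p²) term gives a log and an atan.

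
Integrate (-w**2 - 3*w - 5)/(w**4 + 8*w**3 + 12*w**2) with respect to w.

Factor the denominator: w**2*(w + 2)*(w + 6).
Partial-fraction decomposition: 23/(144*(w + 6)) - 3/(16*(w + 2)) + 1/(36*w) - 5/(12*w**2).
Integrate each term; A/(w−a) gives A·log|w−a|; A/(w−a)² gives −A/(w−a).

log(w)/36 - 3*log(w + 2)/16 + 23*log(w + 6)/144 + 5/(12*w) + C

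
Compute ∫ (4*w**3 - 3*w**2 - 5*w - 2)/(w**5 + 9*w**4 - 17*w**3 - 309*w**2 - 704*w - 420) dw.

Factor the denominator: (w - 6)*(w + 1)*(w + 2)*(w + 5)*(w + 7).
Partial-fraction decomposition: -743/(390*(w + 7)) + 23/(11*(w + 5)) - 3/(10*(w + 2)) + 1/(42*(w + 1)) + 181/(2002*(w - 6)).
Integrate each term: A/(w−a) contributes A·log|w−a|.

181*log(w - 6)/2002 + log(w + 1)/42 - 3*log(w + 2)/10 + 23*log(w + 5)/11 - 743*log(w + 7)/390 + C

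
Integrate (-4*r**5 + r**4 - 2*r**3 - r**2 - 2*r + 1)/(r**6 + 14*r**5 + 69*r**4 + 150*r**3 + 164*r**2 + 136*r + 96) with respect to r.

Factor the denominator: (r + 2)**2*(r + 4)*(r + 6)*(r**2 + 1).
Partial-fraction decomposition: -(482*r + 401)/(15725*(r**2 + 1)) - 32809/(1184*(r + 6)) + 4473/(136*(r + 4)) - 7319/(800*(r + 2)) + 161/(40*(r + 2)**2).
Integrate each term; A/(r−a) gives A·log|r−a|; the (Br+D)/(r²+p²) term gives a log and an atan.

-7319*log(r + 2)/800 + 4473*log(r + 4)/136 - 32809*log(r + 6)/1184 - 241*log(r**2 + 1)/15725 - 401*atan(r)/15725 - 161/(40*r + 80) + C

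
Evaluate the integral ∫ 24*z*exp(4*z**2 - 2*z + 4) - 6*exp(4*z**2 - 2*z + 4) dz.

3*exp(4*z**2 - 2*z + 4) + C

Let u = 4*z**2 - 2*z + 4, so du = (8*z - 2) dz.
Rewriting, the integral becomes 3·∫ e^u du = 3·e^u.
Substituting back, u = 4*z**2 - 2*z + 4.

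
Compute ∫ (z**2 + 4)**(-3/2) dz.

Substitute z = 2·tan(θ), so dz = 2·sec(θ)^2 dθ and the radical becomes sqrt(z**2 + 4) = 2·sec(θ) by the Pythagorean identity.
Integrate the resulting trig expression in θ, then back-substitute tan(θ) = z/2, sec(θ) = sqrt(z**2 + 4)/2 (absorbing any constant into C).

z/(4*sqrt(z**2 + 4)) + C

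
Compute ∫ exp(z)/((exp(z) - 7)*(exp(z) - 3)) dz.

log(exp(z) - 7)/4 - log(exp(z) - 3)/4 + C

Let u = e^z, du = e^z dz.
The integral becomes ∫ du/((u-7)(u-3)); decompose into partial fractions.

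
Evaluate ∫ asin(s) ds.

s*asin(s) + sqrt(-s**2 + 1) + C

Use integration by parts with u = arcsin(s), dv = ds.
Then du = 1/sqrt(-s**2 + 1) ds.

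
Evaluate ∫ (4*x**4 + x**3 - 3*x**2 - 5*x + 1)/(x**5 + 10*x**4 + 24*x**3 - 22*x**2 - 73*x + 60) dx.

Factor the denominator: (x - 1)**2*(x + 3)*(x + 4)*(x + 5).
Partial-fraction decomposition: 1163/(36*(x + 5)) - 933/(25*(x + 4)) + 143/(16*(x + 3)) + 277/(3600*(x - 1)) - 1/(60*(x - 1)**2).
Integrate each term; A/(x−a) gives A·log|x−a|; A/(x−a)² gives −A/(x−a).

277*log(x - 1)/3600 + 143*log(x + 3)/16 - 933*log(x + 4)/25 + 1163*log(x + 5)/36 + 1/(60*x - 60) + C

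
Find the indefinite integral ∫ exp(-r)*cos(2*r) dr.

2*exp(-r)*sin(2*r)/5 - exp(-r)*cos(2*r)/5 + C

Let I denote the integral. Integrate by parts with u = cos(2*r), dv = exp(-r) dr, so v = -exp(-r): I = -exp(-r)*cos(2*r) − 2·∫ exp(-r)*sin(2*r) dr.
Apply parts again with u = sin(2*r), dv = exp(-r) dr: ∫ exp(-r)*sin(2*r) dr = -exp(-r)*sin(2*r) + 2·I. Substituting back brings back I: I = 2*exp(-r)*sin(2*r) - exp(-r)*cos(2*r) − 4·I.
Solving for I: (1 + 4)·I equals the remaining terms, so I = (1/5)·(2*exp(-r)*sin(2*r) - exp(-r)*cos(2*r)).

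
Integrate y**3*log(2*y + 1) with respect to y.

Use integration by parts with u = log(2*y + 1), dv = y**3 dy.
Then du = 2/(2*y + 1) dy and v = y**4/4.

y**4*log(2*y + 1)/4 - y**4/16 + y**3/24 - y**2/32 + y/32 - log(2*y + 1)/64 + C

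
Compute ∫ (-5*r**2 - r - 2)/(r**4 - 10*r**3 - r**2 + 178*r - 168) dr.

-127*log(r - 7)/33 + 94*log(r - 6)/25 - 4*log(r - 1)/75 + 39*log(r + 4)/275 + C

Factor the denominator: (r - 7)*(r - 6)*(r - 1)*(r + 4).
Partial-fraction decomposition: 39/(275*(r + 4)) - 4/(75*(r - 1)) + 94/(25*(r - 6)) - 127/(33*(r - 7)).
Integrate each term: A/(r−a) contributes A·log|r−a|.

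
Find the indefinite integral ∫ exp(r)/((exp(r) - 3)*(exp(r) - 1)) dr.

log(exp(r) - 3)/2 - log(exp(r) - 1)/2 + C

Let u = e^r, du = e^r dr.
The integral becomes ∫ du/((u-1)(u-3)); decompose into partial fractions.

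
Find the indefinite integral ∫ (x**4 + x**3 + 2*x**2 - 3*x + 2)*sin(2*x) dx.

-x**4*cos(2*x)/2 + x**3*sin(2*x) - x**3*cos(2*x)/2 + 3*x**2*sin(2*x)/4 + x**2*cos(2*x)/2 - x*sin(2*x)/2 + 9*x*cos(2*x)/4 - 9*sin(2*x)/8 - 5*cos(2*x)/4 + C

Use integration by parts with u = x**4 + x**3 + 2*x**2 - 3*x + 2, dv = sin(2*x) dx, so v = -cos(2*x)/2.
Apply parts 4 times (tabular method): alternate signs, differentiate u down to 0, integrate dv up.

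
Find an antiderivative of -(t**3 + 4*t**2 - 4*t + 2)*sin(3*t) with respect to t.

Use integration by parts with u = t**3 + 4*t**2 - 4*t + 2, dv = -sin(3*t) dt, so v = cos(3*t)/3.
Apply parts 3 times (tabular method): alternate signs, differentiate u down to 0, integrate dv up.

t**3*cos(3*t)/3 - t**2*sin(3*t)/3 + 4*t**2*cos(3*t)/3 - 8*t*sin(3*t)/9 - 14*t*cos(3*t)/9 + 14*sin(3*t)/27 + 10*cos(3*t)/27 + C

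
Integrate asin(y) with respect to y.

y*asin(y) + sqrt(-y**2 + 1) + C

Use integration by parts with u = arcsin(y), dv = dy.
Then du = 1/sqrt(-y**2 + 1) dy.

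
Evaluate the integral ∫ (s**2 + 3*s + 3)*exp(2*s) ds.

Use integration by parts with u = s**2 + 3*s + 3, dv = exp(2*s) ds, so v = exp(2*s)/2.
Apply parts 2 times (tabular method): alternate signs, differentiate u down to 0, integrate dv up.

(s**2 + 2*s + 2)*exp(2*s)/2 + C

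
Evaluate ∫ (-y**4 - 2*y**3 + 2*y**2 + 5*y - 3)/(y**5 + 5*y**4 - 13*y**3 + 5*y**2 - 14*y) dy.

Factor the denominator: y*(y - 2)*(y + 7)*(y**2 + 1).
Partial-fraction decomposition: -(5*y + 3)/(10*(y**2 + 1)) - 331/(630*(y + 7)) - 17/(90*(y - 2)) + 3/(14*y).
Integrate each term; A/(y−a) gives A·log|y−a|; the (By+D)/(y²+p²) term gives a log and an atan.

3*log(y)/14 - 17*log(y - 2)/90 - 331*log(y + 7)/630 - log(y**2 + 1)/4 - 3*atan(y)/10 + C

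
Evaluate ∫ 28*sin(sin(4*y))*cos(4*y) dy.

Let u = sin(4*y), so du = (4*cos(4*y)) dy.
Rewriting, the integral becomes 7·∫ sin(u) du = 7·-cos(u).
Substituting back, u = sin(4*y).

-7*cos(sin(4*y)) + C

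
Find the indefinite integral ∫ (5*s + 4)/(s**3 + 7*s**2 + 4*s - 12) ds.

Factor the denominator: (s - 1)*(s + 2)*(s + 6).
Partial-fraction decomposition: -13/(14*(s + 6)) + 1/(2*(s + 2)) + 3/(7*(s - 1)).
Integrate each term: A/(s−a) contributes A·log|s−a|.

3*log(s - 1)/7 + log(s + 2)/2 - 13*log(s + 6)/14 + C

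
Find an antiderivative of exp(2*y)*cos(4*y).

Let I denote the integral. Integrate by parts with u = cos(4*y), dv = exp(2*y) dy, so v = exp(2*y)/2: I = exp(2*y)*cos(4*y)/2 + 2·∫ exp(2*y)*sin(4*y) dy.
Apply parts again with u = sin(4*y), dv = exp(2*y) dy: ∫ exp(2*y)*sin(4*y) dy = exp(2*y)*sin(4*y)/2 − 2·I. Substituting back brings back I: I = exp(2*y)*sin(4*y) + exp(2*y)*cos(4*y)/2 − 4·I.
Solving for I: (1 + 4)·I equals the remaining terms, so I = (1/5)·(exp(2*y)*sin(4*y) + exp(2*y)*cos(4*y)/2).

exp(2*y)*sin(4*y)/5 + exp(2*y)*cos(4*y)/10 + C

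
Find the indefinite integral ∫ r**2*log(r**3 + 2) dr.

r**3*log(r**3 + 2)/3 - r**3/3 + 2*log(r**3 + 2)/3 + C

Let u = r**3 + 2, so du = (3*r**2) dr.
The integral becomes (1/3)·∫ log(u) du; integrate by parts with u′=log(u), dv′=du.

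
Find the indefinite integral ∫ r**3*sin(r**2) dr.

-r**2*cos(r**2)/2 + sin(r**2)/2 + C

Let u = r², du = 2r dr; rewrite as (1/2)∫ u^1·sin(1u) du.
Now integrate by parts 1 time.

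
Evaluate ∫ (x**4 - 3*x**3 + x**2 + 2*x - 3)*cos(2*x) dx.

x**4*sin(2*x)/2 - 3*x**3*sin(2*x)/2 + x**3*cos(2*x) - x**2*sin(2*x) - 9*x**2*cos(2*x)/4 + 13*x*sin(2*x)/4 - x*cos(2*x) - sin(2*x) + 13*cos(2*x)/8 + C

Use integration by parts with u = x**4 - 3*x**3 + x**2 + 2*x - 3, dv = cos(2*x) dx, so v = sin(2*x)/2.
Apply parts 4 times (tabular method): alternate signs, differentiate u down to 0, integrate dv up.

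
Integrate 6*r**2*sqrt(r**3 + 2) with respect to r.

Let u = r**3 + 2, so du = (3*r**2) dr.
Rewriting, the integral becomes 2·∫ √u du = 2·(2/3)u^(3/2).
Substituting back, u = r**3 + 2.

4*(r**3 + 2)**(3/2)/3 + C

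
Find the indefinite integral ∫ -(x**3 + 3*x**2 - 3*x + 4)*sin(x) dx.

Use integration by parts with u = x**3 + 3*x**2 - 3*x + 4, dv = -sin(x) dx, so v = cos(x).
Apply parts 3 times (tabular method): alternate signs, differentiate u down to 0, integrate dv up.

x**3*cos(x) - 3*x**2*sin(x) + 3*x**2*cos(x) - 6*x*sin(x) - 9*x*cos(x) + 9*sin(x) - 2*cos(x) + C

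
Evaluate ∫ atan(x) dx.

Use integration by parts with u = arctan(x), dv = dx.
Then du = 1/(x**2 + 1) dx.

x*atan(x) - log(x**2 + 1)/2 + C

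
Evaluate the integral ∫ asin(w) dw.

w*asin(w) + sqrt(-w**2 + 1) + C

Use integration by parts with u = arcsin(w), dv = dw.
Then du = 1/sqrt(-w**2 + 1) dw.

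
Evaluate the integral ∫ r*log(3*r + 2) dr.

Use integration by parts with u = log(3*r + 2), dv = r dr.
Then du = 3/(3*r + 2) dr and v = r**2/2.

r**2*log(3*r + 2)/2 - r**2/4 + r/3 - 2*log(3*r + 2)/9 + C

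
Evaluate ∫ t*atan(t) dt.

t**2*atan(t)/2 - t/2 + atan(t)/2 + C

Use integration by parts with u = arctan(t), dv = t dt.
Then du = 1/(t**2 + 1) dt.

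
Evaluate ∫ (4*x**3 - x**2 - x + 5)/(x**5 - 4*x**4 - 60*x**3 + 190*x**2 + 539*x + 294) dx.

Factor the denominator: (x - 7)*(x - 6)*(x + 1)**2*(x + 7).
Partial-fraction decomposition: -1409/(6552*(x + 7)) + 2201/(56448*(x + 1)) + 1/(336*(x + 1)**2) - 827/(637*(x - 6)) + 1321/(896*(x - 7)).
Integrate each term; A/(x−a) gives A·log|x−a|; A/(x−a)² gives −A/(x−a).

1321*log(x - 7)/896 - 827*log(x - 6)/637 + 2201*log(x + 1)/56448 - 1409*log(x + 7)/6552 - 1/(336*x + 336) + C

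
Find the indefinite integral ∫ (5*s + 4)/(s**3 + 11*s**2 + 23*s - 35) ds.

3*log(s - 1)/16 + 7*log(s + 5)/4 - 31*log(s + 7)/16 + C

Factor the denominator: (s - 1)*(s + 5)*(s + 7).
Partial-fraction decomposition: -31/(16*(s + 7)) + 7/(4*(s + 5)) + 3/(16*(s - 1)).
Integrate each term: A/(s−a) contributes A·log|s−a|.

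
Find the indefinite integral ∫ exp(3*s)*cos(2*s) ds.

2*exp(3*s)*sin(2*s)/13 + 3*exp(3*s)*cos(2*s)/13 + C

Let I denote the integral. Integrate by parts with u = cos(2*s), dv = exp(3*s) ds, so v = exp(3*s)/3: I = exp(3*s)*cos(2*s)/3 + (2/3)·∫ exp(3*s)*sin(2*s) ds.
Apply parts again with u = sin(2*s), dv = exp(3*s) ds: ∫ exp(3*s)*sin(2*s) ds = exp(3*s)*sin(2*s)/3 − (2/3)·I. Substituting back brings back I: I = 2*exp(3*s)*sin(2*s)/9 + exp(3*s)*cos(2*s)/3 − (4/9)·I.
Solving for I: (1 + 4/9)·I equals the remaining terms, so I = (9/13)·(2*exp(3*s)*sin(2*s)/9 + exp(3*s)*cos(2*s)/3).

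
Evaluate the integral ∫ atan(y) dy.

y*atan(y) - log(y**2 + 1)/2 + C

Use integration by parts with u = arctan(y), dv = dy.
Then du = 1/(y**2 + 1) dy.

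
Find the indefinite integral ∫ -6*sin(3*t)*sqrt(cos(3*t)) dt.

4*cos(3*t)**(3/2)/3 + C

Let u = cos(3*t), so du = (-3*sin(3*t)) dt.
Rewriting, the integral becomes 2·∫ √u du = 2·(2/3)u^(3/2).
Substituting back, u = cos(3*t).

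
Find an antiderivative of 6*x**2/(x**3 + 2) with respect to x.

2*log(x**3 + 2) + C

Let u = x**3 + 2, so du = (3*x**2) dx.
Rewriting, the integral becomes 2·∫ 1/u du = 2·log(u).
Substituting back, u = x**3 + 2.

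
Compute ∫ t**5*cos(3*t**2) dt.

Let u = t², du = 2t dt; rewrite as (1/2)∫ u^2·cos(3u) du.
Now integrate by parts 2 times.

t**4*sin(3*t**2)/6 + t**2*cos(3*t**2)/9 - sin(3*t**2)/27 + C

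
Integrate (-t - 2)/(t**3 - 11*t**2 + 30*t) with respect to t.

Factor the denominator: t*(t - 6)*(t - 5).
Partial-fraction decomposition: 7/(5*(t - 5)) - 4/(3*(t - 6)) - 1/(15*t).
Integrate each term: A/(t−a) contributes A·log|t−a|.

-log(t)/15 - 4*log(t - 6)/3 + 7*log(t - 5)/5 + C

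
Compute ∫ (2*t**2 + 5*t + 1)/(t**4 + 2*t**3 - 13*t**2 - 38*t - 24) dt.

Factor the denominator: (t - 4)*(t + 1)*(t + 2)*(t + 3).
Partial-fraction decomposition: -2/(7*(t + 3)) - 1/(6*(t + 2)) + 1/(5*(t + 1)) + 53/(210*(t - 4)).
Integrate each term: A/(t−a) contributes A·log|t−a|.

53*log(t - 4)/210 + log(t + 1)/5 - log(t + 2)/6 - 2*log(t + 3)/7 + C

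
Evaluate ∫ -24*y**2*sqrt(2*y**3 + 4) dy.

Let u = 2*y**3 + 4, so du = (6*y**2) dy.
Rewriting, the integral becomes -4·∫ √u du = -4·(2/3)u^(3/2).
Substituting back, u = 2*y**3 + 4.

-8*(2*y**3 + 4)**(3/2)/3 + C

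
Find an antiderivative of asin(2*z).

Use integration by parts with u = arcsin(2*z), dv = dz.
Then du = 2/sqrt(-4*z**2 + 1) dz.

z*asin(2*z) + sqrt(-4*z**2 + 1)/2 + C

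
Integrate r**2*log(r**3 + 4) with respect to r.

Let u = r**3 + 4, so du = (3*r**2) dr.
The integral becomes (1/3)·∫ log(u) du; integrate by parts with u′=log(u), dv′=du.

r**3*log(r**3 + 4)/3 - r**3/3 + 4*log(r**3 + 4)/3 + C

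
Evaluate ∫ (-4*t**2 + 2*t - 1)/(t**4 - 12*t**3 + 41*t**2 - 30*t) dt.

log(t)/30 - 133*log(t - 6)/30 + 91*log(t - 5)/20 - 3*log(t - 1)/20 + C

Factor the denominator: t*(t - 6)*(t - 5)*(t - 1).
Partial-fraction decomposition: -3/(20*(t - 1)) + 91/(20*(t - 5)) - 133/(30*(t - 6)) + 1/(30*t).
Integrate each term: A/(t−a) contributes A·log|t−a|.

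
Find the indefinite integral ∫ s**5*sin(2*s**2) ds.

Let u = s², du = 2s ds; rewrite as (1/2)∫ u^2·sin(2u) du.
Now integrate by parts 2 times.

-s**4*cos(2*s**2)/4 + s**2*sin(2*s**2)/4 + cos(2*s**2)/8 + C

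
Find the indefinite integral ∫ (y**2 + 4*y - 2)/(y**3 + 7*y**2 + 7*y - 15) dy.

log(y - 1)/8 + 5*log(y + 3)/8 + log(y + 5)/4 + C

Factor the denominator: (y - 1)*(y + 3)*(y + 5).
Partial-fraction decomposition: 1/(4*(y + 5)) + 5/(8*(y + 3)) + 1/(8*(y - 1)).
Integrate each term: A/(y−a) contributes A·log|y−a|.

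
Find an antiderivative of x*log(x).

x**2*log(x)/2 - x**2/4 + C

Use integration by parts with u = log(x), dv = x dx.
Then du = 1/x dx and v = x**2/2.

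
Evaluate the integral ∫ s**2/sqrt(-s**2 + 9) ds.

-s*sqrt(-s**2 + 9)/2 + 9*asin(s/3)/2 + C

Substitute s = 3·sin(θ), so ds = 3·cos(θ) dθ and the radical becomes sqrt(-s**2 + 9) = 3·cos(θ) by the Pythagorean identity.
Integrate the resulting trig expression in θ, then back-substitute θ = asin(s/3), sin(θ) = s/3, cos(θ) = sqrt(-s**2 + 9)/3 (absorbing any constant into C).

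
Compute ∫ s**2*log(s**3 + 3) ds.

Let u = s**3 + 3, so du = (3*s**2) ds.
The integral becomes (1/3)·∫ log(u) du; integrate by parts with u′=log(u), dv′=du.

s**3*log(s**3 + 3)/3 - s**3/3 + log(s**3 + 3) + C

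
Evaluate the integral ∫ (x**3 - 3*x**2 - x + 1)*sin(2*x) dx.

Use integration by parts with u = x**3 - 3*x**2 - x + 1, dv = sin(2*x) dx, so v = -cos(2*x)/2.
Apply parts 3 times (tabular method): alternate signs, differentiate u down to 0, integrate dv up.

-x**3*cos(2*x)/2 + 3*x**2*sin(2*x)/4 + 3*x**2*cos(2*x)/2 - 3*x*sin(2*x)/2 + 5*x*cos(2*x)/4 - 5*sin(2*x)/8 - 5*cos(2*x)/4 + C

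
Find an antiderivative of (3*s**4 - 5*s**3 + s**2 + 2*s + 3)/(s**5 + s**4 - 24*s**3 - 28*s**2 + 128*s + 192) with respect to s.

Factor the denominator: (s - 4)*(s - 3)*(s + 2)**2*(s + 4).
Partial-fraction decomposition: 157/(32*(s + 4)) - 638/(225*(s + 2)) + 91/(60*(s + 2)**2) - 18/(25*(s - 3)) + 475/(288*(s - 4)).
Integrate each term; A/(s−a) gives A·log|s−a|; A/(s−a)² gives −A/(s−a).

475*log(s - 4)/288 - 18*log(s - 3)/25 - 638*log(s + 2)/225 + 157*log(s + 4)/32 - 91/(60*s + 120) + C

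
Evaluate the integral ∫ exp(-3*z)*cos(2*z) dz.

2*exp(-3*z)*sin(2*z)/13 - 3*exp(-3*z)*cos(2*z)/13 + C

Let I denote the integral. Integrate by parts with u = cos(2*z), dv = exp(-3*z) dz, so v = -exp(-3*z)/3: I = -exp(-3*z)*cos(2*z)/3 − (2/3)·∫ exp(-3*z)*sin(2*z) dz.
Apply parts again with u = sin(2*z), dv = exp(-3*z) dz: ∫ exp(-3*z)*sin(2*z) dz = -exp(-3*z)*sin(2*z)/3 + (2/3)·I. Substituting back brings back I: I = 2*exp(-3*z)*sin(2*z)/9 - exp(-3*z)*cos(2*z)/3 − (4/9)·I.
Solving for I: (1 + 4/9)·I equals the remaining terms, so I = (9/13)·(2*exp(-3*z)*sin(2*z)/9 - exp(-3*z)*cos(2*z)/3).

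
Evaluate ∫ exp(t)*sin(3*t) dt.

exp(t)*sin(3*t)/10 - 3*exp(t)*cos(3*t)/10 + C

Let I denote the integral. Integrate by parts with u = sin(3*t), dv = exp(t) dt, so v = exp(t): I = exp(t)*sin(3*t) − 3·∫ exp(t)*cos(3*t) dt.
Apply parts again with u = cos(3*t), dv = exp(t) dt: ∫ exp(t)*cos(3*t) dt = exp(t)*cos(3*t) + 3·I. Substituting back brings back I: I = exp(t)*sin(3*t) - 3*exp(t)*cos(3*t) − 9·I.
Solving for I: (1 + 9)·I equals the remaining terms, so I = (1/10)·(exp(t)*sin(3*t) - 3*exp(t)*cos(3*t)).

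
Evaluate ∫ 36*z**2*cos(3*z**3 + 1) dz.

4*sin(3*z**3 + 1) + C

Let u = 3*z**3 + 1, so du = (9*z**2) dz.
Rewriting, the integral becomes 4·∫ cos(u) du = 4·sin(u).
Substituting back, u = 3*z**3 + 1.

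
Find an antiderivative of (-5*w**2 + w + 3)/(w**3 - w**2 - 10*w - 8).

-73*log(w - 4)/30 + 3*log(w + 1)/5 - 19*log(w + 2)/6 + C

Factor the denominator: (w - 4)*(w + 1)*(w + 2).
Partial-fraction decomposition: -19/(6*(w + 2)) + 3/(5*(w + 1)) - 73/(30*(w - 4)).
Integrate each term: A/(w−a) contributes A·log|w−a|.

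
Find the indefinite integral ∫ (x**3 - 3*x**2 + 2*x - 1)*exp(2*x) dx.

(4*x**3 - 18*x**2 + 26*x - 17)*exp(2*x)/8 + C

Use integration by parts with u = x**3 - 3*x**2 + 2*x - 1, dv = exp(2*x) dx, so v = exp(2*x)/2.
Apply parts 3 times (tabular method): alternate signs, differentiate u down to 0, integrate dv up.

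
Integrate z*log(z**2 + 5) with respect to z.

Let u = z**2 + 5, so du = (2*z) dz.
The integral becomes (1/2)·∫ log(u) du; integrate by parts with u′=log(u), dv′=du.

z**2*log(z**2 + 5)/2 - z**2/2 + 5*log(z**2 + 5)/2 + C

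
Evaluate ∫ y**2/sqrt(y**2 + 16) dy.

Substitute y = 4·tan(θ), so dy = 4·sec(θ)^2 dθ and the radical becomes sqrt(y**2 + 16) = 4·sec(θ) by the Pythagorean identity.
Integrate the resulting trig expression in θ, then back-substitute tan(θ) = y/4, sec(θ) = sqrt(y**2 + 16)/4 (absorbing any constant into C).

y*sqrt(y**2 + 16)/2 - 8*log(y + sqrt(y**2 + 16)) + C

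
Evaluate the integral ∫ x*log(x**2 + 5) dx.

Let u = x**2 + 5, so du = (2*x) dx.
The integral becomes (1/2)·∫ log(u) du; integrate by parts with u′=log(u), dv′=du.

x**2*log(x**2 + 5)/2 - x**2/2 + 5*log(x**2 + 5)/2 + C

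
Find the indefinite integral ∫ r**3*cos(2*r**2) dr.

r**2*sin(2*r**2)/4 + cos(2*r**2)/8 + C

Let u = r², du = 2r dr; rewrite as (1/2)∫ u^1·cos(2u) du.
Now integrate by parts 1 time.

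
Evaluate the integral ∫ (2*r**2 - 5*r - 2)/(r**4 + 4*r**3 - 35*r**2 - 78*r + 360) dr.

log(r - 4)/9 - log(r - 3)/72 + 73*log(r + 5)/72 - 10*log(r + 6)/9 + C

Factor the denominator: (r - 4)*(r - 3)*(r + 5)*(r + 6).
Partial-fraction decomposition: -10/(9*(r + 6)) + 73/(72*(r + 5)) - 1/(72*(r - 3)) + 1/(9*(r - 4)).
Integrate each term: A/(r−a) contributes A·log|r−a|.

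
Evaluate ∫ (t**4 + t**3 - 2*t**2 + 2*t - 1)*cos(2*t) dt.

t**4*sin(2*t)/2 + t**3*sin(2*t)/2 + t**3*cos(2*t) - 5*t**2*sin(2*t)/2 + 3*t**2*cos(2*t)/4 + t*sin(2*t)/4 - 5*t*cos(2*t)/2 + 3*sin(2*t)/4 + cos(2*t)/8 + C

Use integration by parts with u = t**4 + t**3 - 2*t**2 + 2*t - 1, dv = cos(2*t) dt, so v = sin(2*t)/2.
Apply parts 4 times (tabular method): alternate signs, differentiate u down to 0, integrate dv up.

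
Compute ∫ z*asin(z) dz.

Use integration by parts with u = arcsin(z), dv = z dz.
Then du = 1/sqrt(-z**2 + 1) dz.

z**2*asin(z)/2 + z*sqrt(-z**2 + 1)/4 - asin(z)/4 + C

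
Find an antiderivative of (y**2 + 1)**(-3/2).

y/sqrt(y**2 + 1) + C

Substitute y = tan(θ), so dy = sec(θ)^2 dθ and the radical becomes sqrt(y**2 + 1) = sec(θ) by the Pythagorean identity.
Integrate the resulting trig expression in θ, then back-substitute tan(θ) = y, sec(θ) = sqrt(y**2 + 1) (absorbing any constant into C).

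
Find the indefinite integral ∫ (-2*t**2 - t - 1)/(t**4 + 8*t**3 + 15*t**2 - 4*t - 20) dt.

-2*log(t - 1)/27 - 7*log(t + 2)/9 + 23*log(t + 5)/27 - 7/(9*t + 18) + C

Factor the denominator: (t - 1)*(t + 2)**2*(t + 5).
Partial-fraction decomposition: 23/(27*(t + 5)) - 7/(9*(t + 2)) + 7/(9*(t + 2)**2) - 2/(27*(t - 1)).
Integrate each term; A/(t−a) gives A·log|t−a|; A/(t−a)² gives −A/(t−a).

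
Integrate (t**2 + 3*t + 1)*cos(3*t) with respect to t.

Use integration by parts with u = t**2 + 3*t + 1, dv = cos(3*t) dt, so v = sin(3*t)/3.
Apply parts 2 times (tabular method): alternate signs, differentiate u down to 0, integrate dv up.

t**2*sin(3*t)/3 + t*sin(3*t) + 2*t*cos(3*t)/9 + 7*sin(3*t)/27 + cos(3*t)/3 + C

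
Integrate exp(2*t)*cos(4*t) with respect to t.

exp(2*t)*sin(4*t)/5 + exp(2*t)*cos(4*t)/10 + C

Let I denote the integral. Integrate by parts with u = cos(4*t), dv = exp(2*t) dt, so v = exp(2*t)/2: I = exp(2*t)*cos(4*t)/2 + 2·∫ exp(2*t)*sin(4*t) dt.
Apply parts again with u = sin(4*t), dv = exp(2*t) dt: ∫ exp(2*t)*sin(4*t) dt = exp(2*t)*sin(4*t)/2 − 2·I. Substituting back brings back I: I = exp(2*t)*sin(4*t) + exp(2*t)*cos(4*t)/2 − 4·I.
Solving for I: (1 + 4)·I equals the remaining terms, so I = (1/5)·(exp(2*t)*sin(4*t) + exp(2*t)*cos(4*t)/2).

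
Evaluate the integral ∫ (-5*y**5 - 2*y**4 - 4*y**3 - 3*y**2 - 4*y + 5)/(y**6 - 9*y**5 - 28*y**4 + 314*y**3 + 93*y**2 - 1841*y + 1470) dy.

-91297*log(y - 7)/24000 - 239*log(y - 2)/875 + 13*log(y - 1)/864 + 1151*log(y + 3)/4000 - 14825*log(y + 5)/12096 + 90379/(3600*y - 25200) + C

Factor the denominator: (y - 7)**2*(y - 2)*(y - 1)*(y + 3)*(y + 5).
Partial-fraction decomposition: -14825/(12096*(y + 5)) + 1151/(4000*(y + 3)) + 13/(864*(y - 1)) - 239/(875*(y - 2)) - 91297/(24000*(y - 7)) - 90379/(3600*(y - 7)**2).
Integrate each term; A/(y−a) gives A·log|y−a|; A/(y−a)² gives −A/(y−a).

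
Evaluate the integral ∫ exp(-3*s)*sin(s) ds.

Let I denote the integral. Integrate by parts with u = sin(s), dv = exp(-3*s) ds, so v = -exp(-3*s)/3: I = -exp(-3*s)*sin(s)/3 + (1/3)·∫ exp(-3*s)*cos(s) ds.
Apply parts again with u = cos(s), dv = exp(-3*s) ds: ∫ exp(-3*s)*cos(s) ds = -exp(-3*s)*cos(s)/3 − (1/3)·I. Substituting back brings back I: I = -exp(-3*s)*sin(s)/3 - exp(-3*s)*cos(s)/9 − (1/9)·I.
Solving for I: (1 + 1/9)·I equals the remaining terms, so I = (9/10)·(-exp(-3*s)*sin(s)/3 - exp(-3*s)*cos(s)/9).

-3*exp(-3*s)*sin(s)/10 - exp(-3*s)*cos(s)/10 + C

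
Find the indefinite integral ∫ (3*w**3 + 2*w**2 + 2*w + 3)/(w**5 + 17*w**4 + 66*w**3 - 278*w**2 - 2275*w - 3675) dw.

73*log(w - 5)/1920 + 33*log(w + 3)/128 - 83*log(w + 5)/20 + 185*log(w + 7)/48 - 157/(16*w + 112) + C

Factor the denominator: (w - 5)*(w + 3)*(w + 5)*(w + 7)**2.
Partial-fraction decomposition: 185/(48*(w + 7)) + 157/(16*(w + 7)**2) - 83/(20*(w + 5)) + 33/(128*(w + 3)) + 73/(1920*(w - 5)).
Integrate each term; A/(w−a) gives A·log|w−a|; A/(w−a)² gives −A/(w−a).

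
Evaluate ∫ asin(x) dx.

Use integration by parts with u = arcsin(x), dv = dx.
Then du = 1/sqrt(-x**2 + 1) dx.

x*asin(x) + sqrt(-x**2 + 1) + C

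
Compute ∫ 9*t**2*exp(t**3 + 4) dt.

3*exp(t**3 + 4) + C

Let u = t**3 + 4, so du = (3*t**2) dt.
Rewriting, the integral becomes 3·∫ e^u du = 3·e^u.
Substituting back, u = t**3 + 4.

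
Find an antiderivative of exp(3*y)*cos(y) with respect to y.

exp(3*y)*sin(y)/10 + 3*exp(3*y)*cos(y)/10 + C

Let I denote the integral. Integrate by parts with u = cos(y), dv = exp(3*y) dy, so v = exp(3*y)/3: I = exp(3*y)*cos(y)/3 + (1/3)·∫ exp(3*y)*sin(y) dy.
Apply parts again with u = sin(y), dv = exp(3*y) dy: ∫ exp(3*y)*sin(y) dy = exp(3*y)*sin(y)/3 − (1/3)·I. Substituting back brings back I: I = exp(3*y)*sin(y)/9 + exp(3*y)*cos(y)/3 − (1/9)·I.
Solving for I: (1 + 1/9)·I equals the remaining terms, so I = (9/10)·(exp(3*y)*sin(y)/9 + exp(3*y)*cos(y)/3).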